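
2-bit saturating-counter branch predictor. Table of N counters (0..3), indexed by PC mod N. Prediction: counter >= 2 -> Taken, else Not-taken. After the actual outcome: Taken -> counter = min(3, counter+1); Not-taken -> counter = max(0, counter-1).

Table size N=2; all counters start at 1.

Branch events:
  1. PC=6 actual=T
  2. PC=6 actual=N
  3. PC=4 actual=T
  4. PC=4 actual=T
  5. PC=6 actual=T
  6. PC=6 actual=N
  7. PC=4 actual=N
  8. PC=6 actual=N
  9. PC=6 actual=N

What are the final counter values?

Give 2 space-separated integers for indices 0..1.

Ev 1: PC=6 idx=0 pred=N actual=T -> ctr[0]=2
Ev 2: PC=6 idx=0 pred=T actual=N -> ctr[0]=1
Ev 3: PC=4 idx=0 pred=N actual=T -> ctr[0]=2
Ev 4: PC=4 idx=0 pred=T actual=T -> ctr[0]=3
Ev 5: PC=6 idx=0 pred=T actual=T -> ctr[0]=3
Ev 6: PC=6 idx=0 pred=T actual=N -> ctr[0]=2
Ev 7: PC=4 idx=0 pred=T actual=N -> ctr[0]=1
Ev 8: PC=6 idx=0 pred=N actual=N -> ctr[0]=0
Ev 9: PC=6 idx=0 pred=N actual=N -> ctr[0]=0

Answer: 0 1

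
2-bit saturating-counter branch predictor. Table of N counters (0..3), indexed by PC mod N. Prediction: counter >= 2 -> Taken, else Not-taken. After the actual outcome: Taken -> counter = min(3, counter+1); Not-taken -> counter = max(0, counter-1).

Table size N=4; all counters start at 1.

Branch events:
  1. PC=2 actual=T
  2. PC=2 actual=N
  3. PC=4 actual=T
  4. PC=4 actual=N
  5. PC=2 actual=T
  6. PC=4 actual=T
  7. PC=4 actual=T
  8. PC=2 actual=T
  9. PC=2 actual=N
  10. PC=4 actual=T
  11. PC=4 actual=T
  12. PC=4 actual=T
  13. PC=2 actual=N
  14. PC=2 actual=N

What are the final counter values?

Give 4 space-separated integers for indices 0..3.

Answer: 3 1 0 1

Derivation:
Ev 1: PC=2 idx=2 pred=N actual=T -> ctr[2]=2
Ev 2: PC=2 idx=2 pred=T actual=N -> ctr[2]=1
Ev 3: PC=4 idx=0 pred=N actual=T -> ctr[0]=2
Ev 4: PC=4 idx=0 pred=T actual=N -> ctr[0]=1
Ev 5: PC=2 idx=2 pred=N actual=T -> ctr[2]=2
Ev 6: PC=4 idx=0 pred=N actual=T -> ctr[0]=2
Ev 7: PC=4 idx=0 pred=T actual=T -> ctr[0]=3
Ev 8: PC=2 idx=2 pred=T actual=T -> ctr[2]=3
Ev 9: PC=2 idx=2 pred=T actual=N -> ctr[2]=2
Ev 10: PC=4 idx=0 pred=T actual=T -> ctr[0]=3
Ev 11: PC=4 idx=0 pred=T actual=T -> ctr[0]=3
Ev 12: PC=4 idx=0 pred=T actual=T -> ctr[0]=3
Ev 13: PC=2 idx=2 pred=T actual=N -> ctr[2]=1
Ev 14: PC=2 idx=2 pred=N actual=N -> ctr[2]=0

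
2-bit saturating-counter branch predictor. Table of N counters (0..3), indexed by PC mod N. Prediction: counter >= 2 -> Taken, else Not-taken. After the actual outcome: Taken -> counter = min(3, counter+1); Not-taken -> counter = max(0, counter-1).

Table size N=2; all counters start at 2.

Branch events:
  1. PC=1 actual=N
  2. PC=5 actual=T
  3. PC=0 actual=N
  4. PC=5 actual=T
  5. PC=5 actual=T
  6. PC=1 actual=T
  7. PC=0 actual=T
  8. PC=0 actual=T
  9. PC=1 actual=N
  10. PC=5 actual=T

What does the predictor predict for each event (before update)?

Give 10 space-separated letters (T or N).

Answer: T N T T T T N T T T

Derivation:
Ev 1: PC=1 idx=1 pred=T actual=N -> ctr[1]=1
Ev 2: PC=5 idx=1 pred=N actual=T -> ctr[1]=2
Ev 3: PC=0 idx=0 pred=T actual=N -> ctr[0]=1
Ev 4: PC=5 idx=1 pred=T actual=T -> ctr[1]=3
Ev 5: PC=5 idx=1 pred=T actual=T -> ctr[1]=3
Ev 6: PC=1 idx=1 pred=T actual=T -> ctr[1]=3
Ev 7: PC=0 idx=0 pred=N actual=T -> ctr[0]=2
Ev 8: PC=0 idx=0 pred=T actual=T -> ctr[0]=3
Ev 9: PC=1 idx=1 pred=T actual=N -> ctr[1]=2
Ev 10: PC=5 idx=1 pred=T actual=T -> ctr[1]=3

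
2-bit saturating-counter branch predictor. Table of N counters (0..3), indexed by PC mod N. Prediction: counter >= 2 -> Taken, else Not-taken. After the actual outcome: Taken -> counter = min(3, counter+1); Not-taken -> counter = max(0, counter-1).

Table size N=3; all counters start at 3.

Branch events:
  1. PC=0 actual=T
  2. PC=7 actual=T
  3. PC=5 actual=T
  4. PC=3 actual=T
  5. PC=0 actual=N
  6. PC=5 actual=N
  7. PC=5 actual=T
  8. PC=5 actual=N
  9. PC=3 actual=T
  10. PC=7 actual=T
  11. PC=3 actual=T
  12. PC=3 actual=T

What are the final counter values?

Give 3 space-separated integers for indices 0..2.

Ev 1: PC=0 idx=0 pred=T actual=T -> ctr[0]=3
Ev 2: PC=7 idx=1 pred=T actual=T -> ctr[1]=3
Ev 3: PC=5 idx=2 pred=T actual=T -> ctr[2]=3
Ev 4: PC=3 idx=0 pred=T actual=T -> ctr[0]=3
Ev 5: PC=0 idx=0 pred=T actual=N -> ctr[0]=2
Ev 6: PC=5 idx=2 pred=T actual=N -> ctr[2]=2
Ev 7: PC=5 idx=2 pred=T actual=T -> ctr[2]=3
Ev 8: PC=5 idx=2 pred=T actual=N -> ctr[2]=2
Ev 9: PC=3 idx=0 pred=T actual=T -> ctr[0]=3
Ev 10: PC=7 idx=1 pred=T actual=T -> ctr[1]=3
Ev 11: PC=3 idx=0 pred=T actual=T -> ctr[0]=3
Ev 12: PC=3 idx=0 pred=T actual=T -> ctr[0]=3

Answer: 3 3 2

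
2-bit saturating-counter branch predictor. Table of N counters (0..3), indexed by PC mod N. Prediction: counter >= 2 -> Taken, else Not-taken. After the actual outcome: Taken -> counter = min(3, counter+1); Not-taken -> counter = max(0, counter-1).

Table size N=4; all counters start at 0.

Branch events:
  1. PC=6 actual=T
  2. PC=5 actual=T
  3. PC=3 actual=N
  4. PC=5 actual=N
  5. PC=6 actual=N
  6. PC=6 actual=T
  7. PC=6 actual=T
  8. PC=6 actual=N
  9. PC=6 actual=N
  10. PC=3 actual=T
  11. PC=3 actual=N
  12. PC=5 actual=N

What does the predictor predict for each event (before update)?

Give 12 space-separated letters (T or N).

Answer: N N N N N N N T N N N N

Derivation:
Ev 1: PC=6 idx=2 pred=N actual=T -> ctr[2]=1
Ev 2: PC=5 idx=1 pred=N actual=T -> ctr[1]=1
Ev 3: PC=3 idx=3 pred=N actual=N -> ctr[3]=0
Ev 4: PC=5 idx=1 pred=N actual=N -> ctr[1]=0
Ev 5: PC=6 idx=2 pred=N actual=N -> ctr[2]=0
Ev 6: PC=6 idx=2 pred=N actual=T -> ctr[2]=1
Ev 7: PC=6 idx=2 pred=N actual=T -> ctr[2]=2
Ev 8: PC=6 idx=2 pred=T actual=N -> ctr[2]=1
Ev 9: PC=6 idx=2 pred=N actual=N -> ctr[2]=0
Ev 10: PC=3 idx=3 pred=N actual=T -> ctr[3]=1
Ev 11: PC=3 idx=3 pred=N actual=N -> ctr[3]=0
Ev 12: PC=5 idx=1 pred=N actual=N -> ctr[1]=0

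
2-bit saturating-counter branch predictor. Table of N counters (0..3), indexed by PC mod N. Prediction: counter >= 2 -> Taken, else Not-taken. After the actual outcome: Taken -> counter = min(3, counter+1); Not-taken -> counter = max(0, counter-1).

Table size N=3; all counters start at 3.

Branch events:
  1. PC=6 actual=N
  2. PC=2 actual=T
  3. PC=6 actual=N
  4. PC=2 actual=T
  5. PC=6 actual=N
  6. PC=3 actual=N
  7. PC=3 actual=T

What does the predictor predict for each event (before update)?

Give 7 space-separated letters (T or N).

Answer: T T T T N N N

Derivation:
Ev 1: PC=6 idx=0 pred=T actual=N -> ctr[0]=2
Ev 2: PC=2 idx=2 pred=T actual=T -> ctr[2]=3
Ev 3: PC=6 idx=0 pred=T actual=N -> ctr[0]=1
Ev 4: PC=2 idx=2 pred=T actual=T -> ctr[2]=3
Ev 5: PC=6 idx=0 pred=N actual=N -> ctr[0]=0
Ev 6: PC=3 idx=0 pred=N actual=N -> ctr[0]=0
Ev 7: PC=3 idx=0 pred=N actual=T -> ctr[0]=1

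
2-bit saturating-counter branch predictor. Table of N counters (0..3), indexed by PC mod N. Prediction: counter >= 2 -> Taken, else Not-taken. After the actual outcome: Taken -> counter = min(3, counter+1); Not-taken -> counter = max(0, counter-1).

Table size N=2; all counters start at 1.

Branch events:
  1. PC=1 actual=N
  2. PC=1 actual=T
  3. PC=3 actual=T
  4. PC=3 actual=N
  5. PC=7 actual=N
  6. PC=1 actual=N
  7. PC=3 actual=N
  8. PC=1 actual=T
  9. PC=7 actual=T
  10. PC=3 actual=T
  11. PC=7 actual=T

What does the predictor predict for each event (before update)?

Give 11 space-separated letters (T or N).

Answer: N N N T N N N N N T T

Derivation:
Ev 1: PC=1 idx=1 pred=N actual=N -> ctr[1]=0
Ev 2: PC=1 idx=1 pred=N actual=T -> ctr[1]=1
Ev 3: PC=3 idx=1 pred=N actual=T -> ctr[1]=2
Ev 4: PC=3 idx=1 pred=T actual=N -> ctr[1]=1
Ev 5: PC=7 idx=1 pred=N actual=N -> ctr[1]=0
Ev 6: PC=1 idx=1 pred=N actual=N -> ctr[1]=0
Ev 7: PC=3 idx=1 pred=N actual=N -> ctr[1]=0
Ev 8: PC=1 idx=1 pred=N actual=T -> ctr[1]=1
Ev 9: PC=7 idx=1 pred=N actual=T -> ctr[1]=2
Ev 10: PC=3 idx=1 pred=T actual=T -> ctr[1]=3
Ev 11: PC=7 idx=1 pred=T actual=T -> ctr[1]=3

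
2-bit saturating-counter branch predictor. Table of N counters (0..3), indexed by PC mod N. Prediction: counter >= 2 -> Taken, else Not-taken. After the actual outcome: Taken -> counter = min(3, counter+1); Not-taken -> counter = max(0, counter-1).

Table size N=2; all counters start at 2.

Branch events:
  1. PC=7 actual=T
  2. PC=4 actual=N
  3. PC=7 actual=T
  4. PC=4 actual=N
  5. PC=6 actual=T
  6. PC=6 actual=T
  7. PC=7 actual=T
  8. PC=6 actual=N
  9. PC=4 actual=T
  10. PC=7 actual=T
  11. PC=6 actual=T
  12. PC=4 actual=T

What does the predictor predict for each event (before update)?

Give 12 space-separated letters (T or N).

Answer: T T T N N N T T N T T T

Derivation:
Ev 1: PC=7 idx=1 pred=T actual=T -> ctr[1]=3
Ev 2: PC=4 idx=0 pred=T actual=N -> ctr[0]=1
Ev 3: PC=7 idx=1 pred=T actual=T -> ctr[1]=3
Ev 4: PC=4 idx=0 pred=N actual=N -> ctr[0]=0
Ev 5: PC=6 idx=0 pred=N actual=T -> ctr[0]=1
Ev 6: PC=6 idx=0 pred=N actual=T -> ctr[0]=2
Ev 7: PC=7 idx=1 pred=T actual=T -> ctr[1]=3
Ev 8: PC=6 idx=0 pred=T actual=N -> ctr[0]=1
Ev 9: PC=4 idx=0 pred=N actual=T -> ctr[0]=2
Ev 10: PC=7 idx=1 pred=T actual=T -> ctr[1]=3
Ev 11: PC=6 idx=0 pred=T actual=T -> ctr[0]=3
Ev 12: PC=4 idx=0 pred=T actual=T -> ctr[0]=3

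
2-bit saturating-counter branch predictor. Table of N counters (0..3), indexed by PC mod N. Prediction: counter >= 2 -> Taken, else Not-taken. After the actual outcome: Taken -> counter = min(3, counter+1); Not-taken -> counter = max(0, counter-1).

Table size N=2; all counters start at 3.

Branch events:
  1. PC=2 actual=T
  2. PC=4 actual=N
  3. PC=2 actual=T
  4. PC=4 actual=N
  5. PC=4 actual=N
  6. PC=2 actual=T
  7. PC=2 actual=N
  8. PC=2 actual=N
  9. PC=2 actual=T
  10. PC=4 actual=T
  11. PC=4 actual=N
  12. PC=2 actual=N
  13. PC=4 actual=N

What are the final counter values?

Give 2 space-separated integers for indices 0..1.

Answer: 0 3

Derivation:
Ev 1: PC=2 idx=0 pred=T actual=T -> ctr[0]=3
Ev 2: PC=4 idx=0 pred=T actual=N -> ctr[0]=2
Ev 3: PC=2 idx=0 pred=T actual=T -> ctr[0]=3
Ev 4: PC=4 idx=0 pred=T actual=N -> ctr[0]=2
Ev 5: PC=4 idx=0 pred=T actual=N -> ctr[0]=1
Ev 6: PC=2 idx=0 pred=N actual=T -> ctr[0]=2
Ev 7: PC=2 idx=0 pred=T actual=N -> ctr[0]=1
Ev 8: PC=2 idx=0 pred=N actual=N -> ctr[0]=0
Ev 9: PC=2 idx=0 pred=N actual=T -> ctr[0]=1
Ev 10: PC=4 idx=0 pred=N actual=T -> ctr[0]=2
Ev 11: PC=4 idx=0 pred=T actual=N -> ctr[0]=1
Ev 12: PC=2 idx=0 pred=N actual=N -> ctr[0]=0
Ev 13: PC=4 idx=0 pred=N actual=N -> ctr[0]=0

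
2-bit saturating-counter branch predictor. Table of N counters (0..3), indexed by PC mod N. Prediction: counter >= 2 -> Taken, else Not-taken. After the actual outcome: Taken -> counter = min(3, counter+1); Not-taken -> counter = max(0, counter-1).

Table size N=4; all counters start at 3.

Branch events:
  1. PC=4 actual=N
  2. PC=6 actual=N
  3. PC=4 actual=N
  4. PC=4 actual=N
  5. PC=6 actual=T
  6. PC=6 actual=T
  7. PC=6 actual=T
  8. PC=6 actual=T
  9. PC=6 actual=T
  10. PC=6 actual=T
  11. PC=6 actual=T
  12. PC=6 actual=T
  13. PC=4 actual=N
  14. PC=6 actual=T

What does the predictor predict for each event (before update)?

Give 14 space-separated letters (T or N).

Ev 1: PC=4 idx=0 pred=T actual=N -> ctr[0]=2
Ev 2: PC=6 idx=2 pred=T actual=N -> ctr[2]=2
Ev 3: PC=4 idx=0 pred=T actual=N -> ctr[0]=1
Ev 4: PC=4 idx=0 pred=N actual=N -> ctr[0]=0
Ev 5: PC=6 idx=2 pred=T actual=T -> ctr[2]=3
Ev 6: PC=6 idx=2 pred=T actual=T -> ctr[2]=3
Ev 7: PC=6 idx=2 pred=T actual=T -> ctr[2]=3
Ev 8: PC=6 idx=2 pred=T actual=T -> ctr[2]=3
Ev 9: PC=6 idx=2 pred=T actual=T -> ctr[2]=3
Ev 10: PC=6 idx=2 pred=T actual=T -> ctr[2]=3
Ev 11: PC=6 idx=2 pred=T actual=T -> ctr[2]=3
Ev 12: PC=6 idx=2 pred=T actual=T -> ctr[2]=3
Ev 13: PC=4 idx=0 pred=N actual=N -> ctr[0]=0
Ev 14: PC=6 idx=2 pred=T actual=T -> ctr[2]=3

Answer: T T T N T T T T T T T T N T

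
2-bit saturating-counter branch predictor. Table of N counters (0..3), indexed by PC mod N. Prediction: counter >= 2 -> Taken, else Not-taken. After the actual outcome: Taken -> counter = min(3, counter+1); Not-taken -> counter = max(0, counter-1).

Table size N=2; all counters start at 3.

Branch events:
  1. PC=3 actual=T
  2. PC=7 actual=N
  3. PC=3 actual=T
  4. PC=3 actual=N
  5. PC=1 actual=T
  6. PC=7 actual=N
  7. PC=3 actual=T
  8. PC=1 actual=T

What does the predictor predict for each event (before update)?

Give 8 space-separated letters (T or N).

Ev 1: PC=3 idx=1 pred=T actual=T -> ctr[1]=3
Ev 2: PC=7 idx=1 pred=T actual=N -> ctr[1]=2
Ev 3: PC=3 idx=1 pred=T actual=T -> ctr[1]=3
Ev 4: PC=3 idx=1 pred=T actual=N -> ctr[1]=2
Ev 5: PC=1 idx=1 pred=T actual=T -> ctr[1]=3
Ev 6: PC=7 idx=1 pred=T actual=N -> ctr[1]=2
Ev 7: PC=3 idx=1 pred=T actual=T -> ctr[1]=3
Ev 8: PC=1 idx=1 pred=T actual=T -> ctr[1]=3

Answer: T T T T T T T T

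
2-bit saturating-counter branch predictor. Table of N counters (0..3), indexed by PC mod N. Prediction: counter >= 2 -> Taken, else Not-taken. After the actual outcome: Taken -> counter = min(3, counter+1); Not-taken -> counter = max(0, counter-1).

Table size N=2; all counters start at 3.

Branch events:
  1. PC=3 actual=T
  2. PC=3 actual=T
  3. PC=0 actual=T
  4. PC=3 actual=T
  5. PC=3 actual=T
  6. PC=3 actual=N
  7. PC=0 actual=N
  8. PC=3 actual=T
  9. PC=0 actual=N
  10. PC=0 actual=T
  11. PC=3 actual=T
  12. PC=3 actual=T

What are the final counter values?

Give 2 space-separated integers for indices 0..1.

Answer: 2 3

Derivation:
Ev 1: PC=3 idx=1 pred=T actual=T -> ctr[1]=3
Ev 2: PC=3 idx=1 pred=T actual=T -> ctr[1]=3
Ev 3: PC=0 idx=0 pred=T actual=T -> ctr[0]=3
Ev 4: PC=3 idx=1 pred=T actual=T -> ctr[1]=3
Ev 5: PC=3 idx=1 pred=T actual=T -> ctr[1]=3
Ev 6: PC=3 idx=1 pred=T actual=N -> ctr[1]=2
Ev 7: PC=0 idx=0 pred=T actual=N -> ctr[0]=2
Ev 8: PC=3 idx=1 pred=T actual=T -> ctr[1]=3
Ev 9: PC=0 idx=0 pred=T actual=N -> ctr[0]=1
Ev 10: PC=0 idx=0 pred=N actual=T -> ctr[0]=2
Ev 11: PC=3 idx=1 pred=T actual=T -> ctr[1]=3
Ev 12: PC=3 idx=1 pred=T actual=T -> ctr[1]=3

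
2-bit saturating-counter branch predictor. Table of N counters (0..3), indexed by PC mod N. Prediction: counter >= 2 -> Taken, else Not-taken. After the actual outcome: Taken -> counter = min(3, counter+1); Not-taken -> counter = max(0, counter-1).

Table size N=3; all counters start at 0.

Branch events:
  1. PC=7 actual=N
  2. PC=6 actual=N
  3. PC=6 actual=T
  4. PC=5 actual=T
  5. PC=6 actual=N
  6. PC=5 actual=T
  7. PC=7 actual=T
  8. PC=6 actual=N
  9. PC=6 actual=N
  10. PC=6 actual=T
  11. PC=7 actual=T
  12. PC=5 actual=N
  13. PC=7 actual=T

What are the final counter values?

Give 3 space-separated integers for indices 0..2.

Ev 1: PC=7 idx=1 pred=N actual=N -> ctr[1]=0
Ev 2: PC=6 idx=0 pred=N actual=N -> ctr[0]=0
Ev 3: PC=6 idx=0 pred=N actual=T -> ctr[0]=1
Ev 4: PC=5 idx=2 pred=N actual=T -> ctr[2]=1
Ev 5: PC=6 idx=0 pred=N actual=N -> ctr[0]=0
Ev 6: PC=5 idx=2 pred=N actual=T -> ctr[2]=2
Ev 7: PC=7 idx=1 pred=N actual=T -> ctr[1]=1
Ev 8: PC=6 idx=0 pred=N actual=N -> ctr[0]=0
Ev 9: PC=6 idx=0 pred=N actual=N -> ctr[0]=0
Ev 10: PC=6 idx=0 pred=N actual=T -> ctr[0]=1
Ev 11: PC=7 idx=1 pred=N actual=T -> ctr[1]=2
Ev 12: PC=5 idx=2 pred=T actual=N -> ctr[2]=1
Ev 13: PC=7 idx=1 pred=T actual=T -> ctr[1]=3

Answer: 1 3 1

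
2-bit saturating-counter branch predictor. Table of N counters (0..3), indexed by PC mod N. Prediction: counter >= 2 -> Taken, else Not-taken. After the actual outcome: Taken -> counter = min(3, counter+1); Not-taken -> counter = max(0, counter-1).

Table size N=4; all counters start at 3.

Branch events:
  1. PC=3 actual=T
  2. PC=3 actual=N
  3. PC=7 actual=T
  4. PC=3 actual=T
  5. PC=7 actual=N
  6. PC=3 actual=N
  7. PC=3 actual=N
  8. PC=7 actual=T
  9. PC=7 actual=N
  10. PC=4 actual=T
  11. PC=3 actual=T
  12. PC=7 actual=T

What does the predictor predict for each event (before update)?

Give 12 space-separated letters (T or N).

Answer: T T T T T T N N N T N N

Derivation:
Ev 1: PC=3 idx=3 pred=T actual=T -> ctr[3]=3
Ev 2: PC=3 idx=3 pred=T actual=N -> ctr[3]=2
Ev 3: PC=7 idx=3 pred=T actual=T -> ctr[3]=3
Ev 4: PC=3 idx=3 pred=T actual=T -> ctr[3]=3
Ev 5: PC=7 idx=3 pred=T actual=N -> ctr[3]=2
Ev 6: PC=3 idx=3 pred=T actual=N -> ctr[3]=1
Ev 7: PC=3 idx=3 pred=N actual=N -> ctr[3]=0
Ev 8: PC=7 idx=3 pred=N actual=T -> ctr[3]=1
Ev 9: PC=7 idx=3 pred=N actual=N -> ctr[3]=0
Ev 10: PC=4 idx=0 pred=T actual=T -> ctr[0]=3
Ev 11: PC=3 idx=3 pred=N actual=T -> ctr[3]=1
Ev 12: PC=7 idx=3 pred=N actual=T -> ctr[3]=2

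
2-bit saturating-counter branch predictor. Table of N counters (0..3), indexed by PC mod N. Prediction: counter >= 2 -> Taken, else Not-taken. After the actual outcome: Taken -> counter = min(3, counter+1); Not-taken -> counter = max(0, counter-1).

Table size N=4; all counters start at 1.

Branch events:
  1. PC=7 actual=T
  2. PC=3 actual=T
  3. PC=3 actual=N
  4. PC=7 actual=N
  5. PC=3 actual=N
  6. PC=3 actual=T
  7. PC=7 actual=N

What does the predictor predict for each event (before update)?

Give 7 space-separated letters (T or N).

Ev 1: PC=7 idx=3 pred=N actual=T -> ctr[3]=2
Ev 2: PC=3 idx=3 pred=T actual=T -> ctr[3]=3
Ev 3: PC=3 idx=3 pred=T actual=N -> ctr[3]=2
Ev 4: PC=7 idx=3 pred=T actual=N -> ctr[3]=1
Ev 5: PC=3 idx=3 pred=N actual=N -> ctr[3]=0
Ev 6: PC=3 idx=3 pred=N actual=T -> ctr[3]=1
Ev 7: PC=7 idx=3 pred=N actual=N -> ctr[3]=0

Answer: N T T T N N N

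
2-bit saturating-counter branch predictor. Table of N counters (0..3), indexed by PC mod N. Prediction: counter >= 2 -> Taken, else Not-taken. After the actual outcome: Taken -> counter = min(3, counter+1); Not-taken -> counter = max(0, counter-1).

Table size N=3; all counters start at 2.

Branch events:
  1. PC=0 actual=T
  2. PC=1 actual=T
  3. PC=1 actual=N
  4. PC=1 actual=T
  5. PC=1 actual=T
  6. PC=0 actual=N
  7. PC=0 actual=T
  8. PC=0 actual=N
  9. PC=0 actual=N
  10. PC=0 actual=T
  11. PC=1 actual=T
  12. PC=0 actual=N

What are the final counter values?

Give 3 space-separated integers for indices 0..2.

Ev 1: PC=0 idx=0 pred=T actual=T -> ctr[0]=3
Ev 2: PC=1 idx=1 pred=T actual=T -> ctr[1]=3
Ev 3: PC=1 idx=1 pred=T actual=N -> ctr[1]=2
Ev 4: PC=1 idx=1 pred=T actual=T -> ctr[1]=3
Ev 5: PC=1 idx=1 pred=T actual=T -> ctr[1]=3
Ev 6: PC=0 idx=0 pred=T actual=N -> ctr[0]=2
Ev 7: PC=0 idx=0 pred=T actual=T -> ctr[0]=3
Ev 8: PC=0 idx=0 pred=T actual=N -> ctr[0]=2
Ev 9: PC=0 idx=0 pred=T actual=N -> ctr[0]=1
Ev 10: PC=0 idx=0 pred=N actual=T -> ctr[0]=2
Ev 11: PC=1 idx=1 pred=T actual=T -> ctr[1]=3
Ev 12: PC=0 idx=0 pred=T actual=N -> ctr[0]=1

Answer: 1 3 2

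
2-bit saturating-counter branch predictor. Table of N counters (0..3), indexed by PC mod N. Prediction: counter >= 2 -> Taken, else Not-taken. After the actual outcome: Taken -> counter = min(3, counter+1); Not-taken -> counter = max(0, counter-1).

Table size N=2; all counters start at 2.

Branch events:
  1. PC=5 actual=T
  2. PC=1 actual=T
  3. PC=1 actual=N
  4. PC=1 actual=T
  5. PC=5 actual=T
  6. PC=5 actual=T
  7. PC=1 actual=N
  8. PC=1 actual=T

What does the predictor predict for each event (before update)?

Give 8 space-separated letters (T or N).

Answer: T T T T T T T T

Derivation:
Ev 1: PC=5 idx=1 pred=T actual=T -> ctr[1]=3
Ev 2: PC=1 idx=1 pred=T actual=T -> ctr[1]=3
Ev 3: PC=1 idx=1 pred=T actual=N -> ctr[1]=2
Ev 4: PC=1 idx=1 pred=T actual=T -> ctr[1]=3
Ev 5: PC=5 idx=1 pred=T actual=T -> ctr[1]=3
Ev 6: PC=5 idx=1 pred=T actual=T -> ctr[1]=3
Ev 7: PC=1 idx=1 pred=T actual=N -> ctr[1]=2
Ev 8: PC=1 idx=1 pred=T actual=T -> ctr[1]=3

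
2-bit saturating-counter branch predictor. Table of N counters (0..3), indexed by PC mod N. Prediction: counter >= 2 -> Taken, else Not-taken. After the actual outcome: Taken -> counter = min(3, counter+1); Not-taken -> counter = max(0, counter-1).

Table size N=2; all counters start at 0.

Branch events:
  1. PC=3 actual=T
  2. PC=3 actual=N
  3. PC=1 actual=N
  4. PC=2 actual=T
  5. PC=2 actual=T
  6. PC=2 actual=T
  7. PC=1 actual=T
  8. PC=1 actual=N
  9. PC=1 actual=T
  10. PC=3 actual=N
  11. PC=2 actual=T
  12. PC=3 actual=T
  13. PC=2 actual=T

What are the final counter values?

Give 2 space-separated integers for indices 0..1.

Answer: 3 1

Derivation:
Ev 1: PC=3 idx=1 pred=N actual=T -> ctr[1]=1
Ev 2: PC=3 idx=1 pred=N actual=N -> ctr[1]=0
Ev 3: PC=1 idx=1 pred=N actual=N -> ctr[1]=0
Ev 4: PC=2 idx=0 pred=N actual=T -> ctr[0]=1
Ev 5: PC=2 idx=0 pred=N actual=T -> ctr[0]=2
Ev 6: PC=2 idx=0 pred=T actual=T -> ctr[0]=3
Ev 7: PC=1 idx=1 pred=N actual=T -> ctr[1]=1
Ev 8: PC=1 idx=1 pred=N actual=N -> ctr[1]=0
Ev 9: PC=1 idx=1 pred=N actual=T -> ctr[1]=1
Ev 10: PC=3 idx=1 pred=N actual=N -> ctr[1]=0
Ev 11: PC=2 idx=0 pred=T actual=T -> ctr[0]=3
Ev 12: PC=3 idx=1 pred=N actual=T -> ctr[1]=1
Ev 13: PC=2 idx=0 pred=T actual=T -> ctr[0]=3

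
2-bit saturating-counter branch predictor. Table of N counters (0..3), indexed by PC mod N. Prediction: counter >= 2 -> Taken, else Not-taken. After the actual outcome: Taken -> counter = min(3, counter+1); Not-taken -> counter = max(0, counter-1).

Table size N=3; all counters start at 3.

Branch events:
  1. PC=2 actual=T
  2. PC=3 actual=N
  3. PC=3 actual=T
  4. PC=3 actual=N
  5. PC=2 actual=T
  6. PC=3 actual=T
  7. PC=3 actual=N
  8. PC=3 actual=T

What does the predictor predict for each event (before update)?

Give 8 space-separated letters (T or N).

Ev 1: PC=2 idx=2 pred=T actual=T -> ctr[2]=3
Ev 2: PC=3 idx=0 pred=T actual=N -> ctr[0]=2
Ev 3: PC=3 idx=0 pred=T actual=T -> ctr[0]=3
Ev 4: PC=3 idx=0 pred=T actual=N -> ctr[0]=2
Ev 5: PC=2 idx=2 pred=T actual=T -> ctr[2]=3
Ev 6: PC=3 idx=0 pred=T actual=T -> ctr[0]=3
Ev 7: PC=3 idx=0 pred=T actual=N -> ctr[0]=2
Ev 8: PC=3 idx=0 pred=T actual=T -> ctr[0]=3

Answer: T T T T T T T T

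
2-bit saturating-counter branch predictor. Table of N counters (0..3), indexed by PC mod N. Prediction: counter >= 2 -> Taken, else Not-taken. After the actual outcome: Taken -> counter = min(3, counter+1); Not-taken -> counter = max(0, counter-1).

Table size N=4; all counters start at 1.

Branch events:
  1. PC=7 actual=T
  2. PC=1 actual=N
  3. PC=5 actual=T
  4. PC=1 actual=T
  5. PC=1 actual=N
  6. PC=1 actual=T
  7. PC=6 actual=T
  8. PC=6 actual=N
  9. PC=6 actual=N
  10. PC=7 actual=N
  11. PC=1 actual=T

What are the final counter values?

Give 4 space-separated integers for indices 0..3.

Answer: 1 3 0 1

Derivation:
Ev 1: PC=7 idx=3 pred=N actual=T -> ctr[3]=2
Ev 2: PC=1 idx=1 pred=N actual=N -> ctr[1]=0
Ev 3: PC=5 idx=1 pred=N actual=T -> ctr[1]=1
Ev 4: PC=1 idx=1 pred=N actual=T -> ctr[1]=2
Ev 5: PC=1 idx=1 pred=T actual=N -> ctr[1]=1
Ev 6: PC=1 idx=1 pred=N actual=T -> ctr[1]=2
Ev 7: PC=6 idx=2 pred=N actual=T -> ctr[2]=2
Ev 8: PC=6 idx=2 pred=T actual=N -> ctr[2]=1
Ev 9: PC=6 idx=2 pred=N actual=N -> ctr[2]=0
Ev 10: PC=7 idx=3 pred=T actual=N -> ctr[3]=1
Ev 11: PC=1 idx=1 pred=T actual=T -> ctr[1]=3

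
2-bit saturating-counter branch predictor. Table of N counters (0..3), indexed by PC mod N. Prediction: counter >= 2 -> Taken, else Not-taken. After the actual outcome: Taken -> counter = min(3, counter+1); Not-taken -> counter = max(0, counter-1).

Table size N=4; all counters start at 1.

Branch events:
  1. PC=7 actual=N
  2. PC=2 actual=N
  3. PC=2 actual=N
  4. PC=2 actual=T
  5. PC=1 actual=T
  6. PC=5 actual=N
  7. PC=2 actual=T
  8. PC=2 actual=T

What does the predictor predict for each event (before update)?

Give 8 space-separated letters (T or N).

Answer: N N N N N T N T

Derivation:
Ev 1: PC=7 idx=3 pred=N actual=N -> ctr[3]=0
Ev 2: PC=2 idx=2 pred=N actual=N -> ctr[2]=0
Ev 3: PC=2 idx=2 pred=N actual=N -> ctr[2]=0
Ev 4: PC=2 idx=2 pred=N actual=T -> ctr[2]=1
Ev 5: PC=1 idx=1 pred=N actual=T -> ctr[1]=2
Ev 6: PC=5 idx=1 pred=T actual=N -> ctr[1]=1
Ev 7: PC=2 idx=2 pred=N actual=T -> ctr[2]=2
Ev 8: PC=2 idx=2 pred=T actual=T -> ctr[2]=3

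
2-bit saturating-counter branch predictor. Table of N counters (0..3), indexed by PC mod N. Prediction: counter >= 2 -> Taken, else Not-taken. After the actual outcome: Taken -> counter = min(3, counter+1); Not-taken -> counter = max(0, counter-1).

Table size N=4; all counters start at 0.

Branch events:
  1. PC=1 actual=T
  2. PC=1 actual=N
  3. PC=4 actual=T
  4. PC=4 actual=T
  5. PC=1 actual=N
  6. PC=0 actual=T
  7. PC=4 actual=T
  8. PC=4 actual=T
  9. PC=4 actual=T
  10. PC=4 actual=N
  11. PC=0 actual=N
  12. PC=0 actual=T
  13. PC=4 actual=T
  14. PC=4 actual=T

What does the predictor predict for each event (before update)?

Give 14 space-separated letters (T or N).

Answer: N N N N N T T T T T T N T T

Derivation:
Ev 1: PC=1 idx=1 pred=N actual=T -> ctr[1]=1
Ev 2: PC=1 idx=1 pred=N actual=N -> ctr[1]=0
Ev 3: PC=4 idx=0 pred=N actual=T -> ctr[0]=1
Ev 4: PC=4 idx=0 pred=N actual=T -> ctr[0]=2
Ev 5: PC=1 idx=1 pred=N actual=N -> ctr[1]=0
Ev 6: PC=0 idx=0 pred=T actual=T -> ctr[0]=3
Ev 7: PC=4 idx=0 pred=T actual=T -> ctr[0]=3
Ev 8: PC=4 idx=0 pred=T actual=T -> ctr[0]=3
Ev 9: PC=4 idx=0 pred=T actual=T -> ctr[0]=3
Ev 10: PC=4 idx=0 pred=T actual=N -> ctr[0]=2
Ev 11: PC=0 idx=0 pred=T actual=N -> ctr[0]=1
Ev 12: PC=0 idx=0 pred=N actual=T -> ctr[0]=2
Ev 13: PC=4 idx=0 pred=T actual=T -> ctr[0]=3
Ev 14: PC=4 idx=0 pred=T actual=T -> ctr[0]=3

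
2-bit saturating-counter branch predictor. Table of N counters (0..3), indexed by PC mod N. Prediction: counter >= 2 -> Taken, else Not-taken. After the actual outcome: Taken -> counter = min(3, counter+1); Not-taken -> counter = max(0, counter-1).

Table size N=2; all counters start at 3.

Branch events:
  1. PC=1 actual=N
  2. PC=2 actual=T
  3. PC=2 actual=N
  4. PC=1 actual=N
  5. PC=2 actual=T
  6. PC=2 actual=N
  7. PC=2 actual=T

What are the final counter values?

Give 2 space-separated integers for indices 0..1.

Ev 1: PC=1 idx=1 pred=T actual=N -> ctr[1]=2
Ev 2: PC=2 idx=0 pred=T actual=T -> ctr[0]=3
Ev 3: PC=2 idx=0 pred=T actual=N -> ctr[0]=2
Ev 4: PC=1 idx=1 pred=T actual=N -> ctr[1]=1
Ev 5: PC=2 idx=0 pred=T actual=T -> ctr[0]=3
Ev 6: PC=2 idx=0 pred=T actual=N -> ctr[0]=2
Ev 7: PC=2 idx=0 pred=T actual=T -> ctr[0]=3

Answer: 3 1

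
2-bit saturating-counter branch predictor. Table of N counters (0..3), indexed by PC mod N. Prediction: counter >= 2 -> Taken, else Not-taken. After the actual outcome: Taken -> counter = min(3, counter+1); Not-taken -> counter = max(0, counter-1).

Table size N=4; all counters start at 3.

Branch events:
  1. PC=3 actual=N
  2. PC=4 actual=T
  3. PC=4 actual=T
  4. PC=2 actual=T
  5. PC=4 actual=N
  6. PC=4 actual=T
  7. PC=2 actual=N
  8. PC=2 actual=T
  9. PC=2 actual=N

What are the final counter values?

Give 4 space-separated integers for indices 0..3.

Answer: 3 3 2 2

Derivation:
Ev 1: PC=3 idx=3 pred=T actual=N -> ctr[3]=2
Ev 2: PC=4 idx=0 pred=T actual=T -> ctr[0]=3
Ev 3: PC=4 idx=0 pred=T actual=T -> ctr[0]=3
Ev 4: PC=2 idx=2 pred=T actual=T -> ctr[2]=3
Ev 5: PC=4 idx=0 pred=T actual=N -> ctr[0]=2
Ev 6: PC=4 idx=0 pred=T actual=T -> ctr[0]=3
Ev 7: PC=2 idx=2 pred=T actual=N -> ctr[2]=2
Ev 8: PC=2 idx=2 pred=T actual=T -> ctr[2]=3
Ev 9: PC=2 idx=2 pred=T actual=N -> ctr[2]=2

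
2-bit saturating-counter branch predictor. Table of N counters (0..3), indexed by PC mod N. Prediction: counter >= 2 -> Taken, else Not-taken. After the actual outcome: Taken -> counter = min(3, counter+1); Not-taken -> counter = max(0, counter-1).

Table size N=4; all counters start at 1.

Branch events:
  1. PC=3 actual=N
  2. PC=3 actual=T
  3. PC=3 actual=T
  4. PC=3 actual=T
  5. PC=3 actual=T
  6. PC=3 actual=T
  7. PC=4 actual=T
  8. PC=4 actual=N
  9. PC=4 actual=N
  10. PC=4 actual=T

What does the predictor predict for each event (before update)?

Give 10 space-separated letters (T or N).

Ev 1: PC=3 idx=3 pred=N actual=N -> ctr[3]=0
Ev 2: PC=3 idx=3 pred=N actual=T -> ctr[3]=1
Ev 3: PC=3 idx=3 pred=N actual=T -> ctr[3]=2
Ev 4: PC=3 idx=3 pred=T actual=T -> ctr[3]=3
Ev 5: PC=3 idx=3 pred=T actual=T -> ctr[3]=3
Ev 6: PC=3 idx=3 pred=T actual=T -> ctr[3]=3
Ev 7: PC=4 idx=0 pred=N actual=T -> ctr[0]=2
Ev 8: PC=4 idx=0 pred=T actual=N -> ctr[0]=1
Ev 9: PC=4 idx=0 pred=N actual=N -> ctr[0]=0
Ev 10: PC=4 idx=0 pred=N actual=T -> ctr[0]=1

Answer: N N N T T T N T N N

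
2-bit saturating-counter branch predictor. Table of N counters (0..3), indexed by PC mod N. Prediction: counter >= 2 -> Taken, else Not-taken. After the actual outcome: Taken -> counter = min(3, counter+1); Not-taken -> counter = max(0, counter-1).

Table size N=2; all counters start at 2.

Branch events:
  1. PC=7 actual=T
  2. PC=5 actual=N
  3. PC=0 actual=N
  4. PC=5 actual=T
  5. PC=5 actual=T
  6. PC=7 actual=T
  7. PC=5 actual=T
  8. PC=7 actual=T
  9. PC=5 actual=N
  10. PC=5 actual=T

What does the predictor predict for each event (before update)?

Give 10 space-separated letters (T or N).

Answer: T T T T T T T T T T

Derivation:
Ev 1: PC=7 idx=1 pred=T actual=T -> ctr[1]=3
Ev 2: PC=5 idx=1 pred=T actual=N -> ctr[1]=2
Ev 3: PC=0 idx=0 pred=T actual=N -> ctr[0]=1
Ev 4: PC=5 idx=1 pred=T actual=T -> ctr[1]=3
Ev 5: PC=5 idx=1 pred=T actual=T -> ctr[1]=3
Ev 6: PC=7 idx=1 pred=T actual=T -> ctr[1]=3
Ev 7: PC=5 idx=1 pred=T actual=T -> ctr[1]=3
Ev 8: PC=7 idx=1 pred=T actual=T -> ctr[1]=3
Ev 9: PC=5 idx=1 pred=T actual=N -> ctr[1]=2
Ev 10: PC=5 idx=1 pred=T actual=T -> ctr[1]=3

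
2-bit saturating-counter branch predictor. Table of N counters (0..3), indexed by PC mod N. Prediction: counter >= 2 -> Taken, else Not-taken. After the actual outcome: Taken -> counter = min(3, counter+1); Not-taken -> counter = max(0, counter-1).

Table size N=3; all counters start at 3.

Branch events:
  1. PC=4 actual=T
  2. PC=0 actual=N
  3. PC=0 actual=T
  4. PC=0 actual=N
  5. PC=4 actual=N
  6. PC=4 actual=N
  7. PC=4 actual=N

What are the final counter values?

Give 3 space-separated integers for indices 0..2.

Answer: 2 0 3

Derivation:
Ev 1: PC=4 idx=1 pred=T actual=T -> ctr[1]=3
Ev 2: PC=0 idx=0 pred=T actual=N -> ctr[0]=2
Ev 3: PC=0 idx=0 pred=T actual=T -> ctr[0]=3
Ev 4: PC=0 idx=0 pred=T actual=N -> ctr[0]=2
Ev 5: PC=4 idx=1 pred=T actual=N -> ctr[1]=2
Ev 6: PC=4 idx=1 pred=T actual=N -> ctr[1]=1
Ev 7: PC=4 idx=1 pred=N actual=N -> ctr[1]=0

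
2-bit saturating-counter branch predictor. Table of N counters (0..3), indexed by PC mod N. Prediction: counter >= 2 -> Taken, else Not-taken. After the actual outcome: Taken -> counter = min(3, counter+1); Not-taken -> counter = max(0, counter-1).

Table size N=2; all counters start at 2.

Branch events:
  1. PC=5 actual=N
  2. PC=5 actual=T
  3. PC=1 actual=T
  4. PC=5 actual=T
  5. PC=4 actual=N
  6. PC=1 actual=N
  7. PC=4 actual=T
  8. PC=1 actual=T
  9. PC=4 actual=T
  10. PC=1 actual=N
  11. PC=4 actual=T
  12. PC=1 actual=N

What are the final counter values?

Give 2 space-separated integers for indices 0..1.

Ev 1: PC=5 idx=1 pred=T actual=N -> ctr[1]=1
Ev 2: PC=5 idx=1 pred=N actual=T -> ctr[1]=2
Ev 3: PC=1 idx=1 pred=T actual=T -> ctr[1]=3
Ev 4: PC=5 idx=1 pred=T actual=T -> ctr[1]=3
Ev 5: PC=4 idx=0 pred=T actual=N -> ctr[0]=1
Ev 6: PC=1 idx=1 pred=T actual=N -> ctr[1]=2
Ev 7: PC=4 idx=0 pred=N actual=T -> ctr[0]=2
Ev 8: PC=1 idx=1 pred=T actual=T -> ctr[1]=3
Ev 9: PC=4 idx=0 pred=T actual=T -> ctr[0]=3
Ev 10: PC=1 idx=1 pred=T actual=N -> ctr[1]=2
Ev 11: PC=4 idx=0 pred=T actual=T -> ctr[0]=3
Ev 12: PC=1 idx=1 pred=T actual=N -> ctr[1]=1

Answer: 3 1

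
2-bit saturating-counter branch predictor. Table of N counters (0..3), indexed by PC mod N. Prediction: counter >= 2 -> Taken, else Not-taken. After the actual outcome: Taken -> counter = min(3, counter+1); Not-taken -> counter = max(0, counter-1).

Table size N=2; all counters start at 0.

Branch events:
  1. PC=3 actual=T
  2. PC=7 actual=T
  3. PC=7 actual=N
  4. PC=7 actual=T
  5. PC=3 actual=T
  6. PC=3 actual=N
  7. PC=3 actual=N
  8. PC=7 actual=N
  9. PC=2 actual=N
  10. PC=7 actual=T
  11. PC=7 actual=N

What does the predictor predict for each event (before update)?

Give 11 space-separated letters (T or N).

Ev 1: PC=3 idx=1 pred=N actual=T -> ctr[1]=1
Ev 2: PC=7 idx=1 pred=N actual=T -> ctr[1]=2
Ev 3: PC=7 idx=1 pred=T actual=N -> ctr[1]=1
Ev 4: PC=7 idx=1 pred=N actual=T -> ctr[1]=2
Ev 5: PC=3 idx=1 pred=T actual=T -> ctr[1]=3
Ev 6: PC=3 idx=1 pred=T actual=N -> ctr[1]=2
Ev 7: PC=3 idx=1 pred=T actual=N -> ctr[1]=1
Ev 8: PC=7 idx=1 pred=N actual=N -> ctr[1]=0
Ev 9: PC=2 idx=0 pred=N actual=N -> ctr[0]=0
Ev 10: PC=7 idx=1 pred=N actual=T -> ctr[1]=1
Ev 11: PC=7 idx=1 pred=N actual=N -> ctr[1]=0

Answer: N N T N T T T N N N N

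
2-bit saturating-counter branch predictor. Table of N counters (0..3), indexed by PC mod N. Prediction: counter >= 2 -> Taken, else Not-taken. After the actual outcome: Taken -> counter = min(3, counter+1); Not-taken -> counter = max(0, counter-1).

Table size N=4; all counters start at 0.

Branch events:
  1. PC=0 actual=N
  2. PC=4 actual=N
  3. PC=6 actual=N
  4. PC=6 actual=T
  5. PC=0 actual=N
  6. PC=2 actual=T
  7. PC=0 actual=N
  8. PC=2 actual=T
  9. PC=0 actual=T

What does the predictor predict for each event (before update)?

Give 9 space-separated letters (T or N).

Answer: N N N N N N N T N

Derivation:
Ev 1: PC=0 idx=0 pred=N actual=N -> ctr[0]=0
Ev 2: PC=4 idx=0 pred=N actual=N -> ctr[0]=0
Ev 3: PC=6 idx=2 pred=N actual=N -> ctr[2]=0
Ev 4: PC=6 idx=2 pred=N actual=T -> ctr[2]=1
Ev 5: PC=0 idx=0 pred=N actual=N -> ctr[0]=0
Ev 6: PC=2 idx=2 pred=N actual=T -> ctr[2]=2
Ev 7: PC=0 idx=0 pred=N actual=N -> ctr[0]=0
Ev 8: PC=2 idx=2 pred=T actual=T -> ctr[2]=3
Ev 9: PC=0 idx=0 pred=N actual=T -> ctr[0]=1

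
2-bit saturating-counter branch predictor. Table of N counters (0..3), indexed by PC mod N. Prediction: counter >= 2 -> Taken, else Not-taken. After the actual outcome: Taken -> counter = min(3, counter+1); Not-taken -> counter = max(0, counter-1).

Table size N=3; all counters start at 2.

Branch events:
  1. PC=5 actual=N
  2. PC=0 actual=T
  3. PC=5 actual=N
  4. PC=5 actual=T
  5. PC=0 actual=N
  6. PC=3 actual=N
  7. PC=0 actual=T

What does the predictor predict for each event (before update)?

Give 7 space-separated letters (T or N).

Answer: T T N N T T N

Derivation:
Ev 1: PC=5 idx=2 pred=T actual=N -> ctr[2]=1
Ev 2: PC=0 idx=0 pred=T actual=T -> ctr[0]=3
Ev 3: PC=5 idx=2 pred=N actual=N -> ctr[2]=0
Ev 4: PC=5 idx=2 pred=N actual=T -> ctr[2]=1
Ev 5: PC=0 idx=0 pred=T actual=N -> ctr[0]=2
Ev 6: PC=3 idx=0 pred=T actual=N -> ctr[0]=1
Ev 7: PC=0 idx=0 pred=N actual=T -> ctr[0]=2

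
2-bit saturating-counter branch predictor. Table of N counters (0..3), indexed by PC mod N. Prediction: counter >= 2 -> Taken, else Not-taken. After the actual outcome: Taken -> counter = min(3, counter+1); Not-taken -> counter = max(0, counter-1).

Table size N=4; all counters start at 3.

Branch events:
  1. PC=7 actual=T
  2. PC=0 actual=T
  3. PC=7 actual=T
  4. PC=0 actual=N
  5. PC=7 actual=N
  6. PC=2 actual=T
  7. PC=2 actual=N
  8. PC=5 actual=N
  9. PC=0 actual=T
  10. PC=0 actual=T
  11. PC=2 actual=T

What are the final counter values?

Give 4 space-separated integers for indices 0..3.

Ev 1: PC=7 idx=3 pred=T actual=T -> ctr[3]=3
Ev 2: PC=0 idx=0 pred=T actual=T -> ctr[0]=3
Ev 3: PC=7 idx=3 pred=T actual=T -> ctr[3]=3
Ev 4: PC=0 idx=0 pred=T actual=N -> ctr[0]=2
Ev 5: PC=7 idx=3 pred=T actual=N -> ctr[3]=2
Ev 6: PC=2 idx=2 pred=T actual=T -> ctr[2]=3
Ev 7: PC=2 idx=2 pred=T actual=N -> ctr[2]=2
Ev 8: PC=5 idx=1 pred=T actual=N -> ctr[1]=2
Ev 9: PC=0 idx=0 pred=T actual=T -> ctr[0]=3
Ev 10: PC=0 idx=0 pred=T actual=T -> ctr[0]=3
Ev 11: PC=2 idx=2 pred=T actual=T -> ctr[2]=3

Answer: 3 2 3 2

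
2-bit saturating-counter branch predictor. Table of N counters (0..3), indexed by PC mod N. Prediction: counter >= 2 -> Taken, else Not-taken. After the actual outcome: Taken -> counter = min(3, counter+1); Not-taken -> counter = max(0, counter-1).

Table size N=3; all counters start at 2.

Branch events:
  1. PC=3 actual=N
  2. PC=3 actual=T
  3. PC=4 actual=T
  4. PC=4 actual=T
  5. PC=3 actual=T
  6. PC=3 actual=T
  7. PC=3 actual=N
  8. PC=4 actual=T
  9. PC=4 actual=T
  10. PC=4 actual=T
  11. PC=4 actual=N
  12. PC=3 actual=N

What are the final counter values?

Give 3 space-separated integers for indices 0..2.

Answer: 1 2 2

Derivation:
Ev 1: PC=3 idx=0 pred=T actual=N -> ctr[0]=1
Ev 2: PC=3 idx=0 pred=N actual=T -> ctr[0]=2
Ev 3: PC=4 idx=1 pred=T actual=T -> ctr[1]=3
Ev 4: PC=4 idx=1 pred=T actual=T -> ctr[1]=3
Ev 5: PC=3 idx=0 pred=T actual=T -> ctr[0]=3
Ev 6: PC=3 idx=0 pred=T actual=T -> ctr[0]=3
Ev 7: PC=3 idx=0 pred=T actual=N -> ctr[0]=2
Ev 8: PC=4 idx=1 pred=T actual=T -> ctr[1]=3
Ev 9: PC=4 idx=1 pred=T actual=T -> ctr[1]=3
Ev 10: PC=4 idx=1 pred=T actual=T -> ctr[1]=3
Ev 11: PC=4 idx=1 pred=T actual=N -> ctr[1]=2
Ev 12: PC=3 idx=0 pred=T actual=N -> ctr[0]=1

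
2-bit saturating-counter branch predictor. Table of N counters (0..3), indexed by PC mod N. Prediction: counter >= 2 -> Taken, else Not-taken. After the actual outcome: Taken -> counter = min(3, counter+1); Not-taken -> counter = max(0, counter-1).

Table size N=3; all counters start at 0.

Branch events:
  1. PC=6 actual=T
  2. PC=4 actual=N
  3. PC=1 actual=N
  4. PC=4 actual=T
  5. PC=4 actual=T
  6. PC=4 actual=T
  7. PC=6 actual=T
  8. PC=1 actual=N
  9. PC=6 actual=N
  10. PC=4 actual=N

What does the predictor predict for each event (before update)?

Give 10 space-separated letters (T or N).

Answer: N N N N N T N T T T

Derivation:
Ev 1: PC=6 idx=0 pred=N actual=T -> ctr[0]=1
Ev 2: PC=4 idx=1 pred=N actual=N -> ctr[1]=0
Ev 3: PC=1 idx=1 pred=N actual=N -> ctr[1]=0
Ev 4: PC=4 idx=1 pred=N actual=T -> ctr[1]=1
Ev 5: PC=4 idx=1 pred=N actual=T -> ctr[1]=2
Ev 6: PC=4 idx=1 pred=T actual=T -> ctr[1]=3
Ev 7: PC=6 idx=0 pred=N actual=T -> ctr[0]=2
Ev 8: PC=1 idx=1 pred=T actual=N -> ctr[1]=2
Ev 9: PC=6 idx=0 pred=T actual=N -> ctr[0]=1
Ev 10: PC=4 idx=1 pred=T actual=N -> ctr[1]=1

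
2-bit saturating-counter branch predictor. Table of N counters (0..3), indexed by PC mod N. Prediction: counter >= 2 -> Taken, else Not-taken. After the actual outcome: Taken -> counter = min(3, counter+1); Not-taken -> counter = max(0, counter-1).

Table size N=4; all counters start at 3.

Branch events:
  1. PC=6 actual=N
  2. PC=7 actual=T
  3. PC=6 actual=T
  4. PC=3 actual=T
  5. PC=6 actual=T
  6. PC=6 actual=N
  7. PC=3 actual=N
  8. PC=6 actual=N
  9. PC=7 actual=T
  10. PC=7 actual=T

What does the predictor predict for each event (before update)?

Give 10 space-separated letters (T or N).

Ev 1: PC=6 idx=2 pred=T actual=N -> ctr[2]=2
Ev 2: PC=7 idx=3 pred=T actual=T -> ctr[3]=3
Ev 3: PC=6 idx=2 pred=T actual=T -> ctr[2]=3
Ev 4: PC=3 idx=3 pred=T actual=T -> ctr[3]=3
Ev 5: PC=6 idx=2 pred=T actual=T -> ctr[2]=3
Ev 6: PC=6 idx=2 pred=T actual=N -> ctr[2]=2
Ev 7: PC=3 idx=3 pred=T actual=N -> ctr[3]=2
Ev 8: PC=6 idx=2 pred=T actual=N -> ctr[2]=1
Ev 9: PC=7 idx=3 pred=T actual=T -> ctr[3]=3
Ev 10: PC=7 idx=3 pred=T actual=T -> ctr[3]=3

Answer: T T T T T T T T T T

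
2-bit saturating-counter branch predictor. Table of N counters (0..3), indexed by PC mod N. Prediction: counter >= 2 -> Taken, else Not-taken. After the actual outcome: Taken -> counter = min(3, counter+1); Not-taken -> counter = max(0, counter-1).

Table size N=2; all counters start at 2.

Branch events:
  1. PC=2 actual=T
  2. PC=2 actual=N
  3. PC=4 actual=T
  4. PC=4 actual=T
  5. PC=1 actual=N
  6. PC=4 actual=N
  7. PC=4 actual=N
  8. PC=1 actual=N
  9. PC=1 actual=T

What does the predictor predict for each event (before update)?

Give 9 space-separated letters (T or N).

Answer: T T T T T T T N N

Derivation:
Ev 1: PC=2 idx=0 pred=T actual=T -> ctr[0]=3
Ev 2: PC=2 idx=0 pred=T actual=N -> ctr[0]=2
Ev 3: PC=4 idx=0 pred=T actual=T -> ctr[0]=3
Ev 4: PC=4 idx=0 pred=T actual=T -> ctr[0]=3
Ev 5: PC=1 idx=1 pred=T actual=N -> ctr[1]=1
Ev 6: PC=4 idx=0 pred=T actual=N -> ctr[0]=2
Ev 7: PC=4 idx=0 pred=T actual=N -> ctr[0]=1
Ev 8: PC=1 idx=1 pred=N actual=N -> ctr[1]=0
Ev 9: PC=1 idx=1 pred=N actual=T -> ctr[1]=1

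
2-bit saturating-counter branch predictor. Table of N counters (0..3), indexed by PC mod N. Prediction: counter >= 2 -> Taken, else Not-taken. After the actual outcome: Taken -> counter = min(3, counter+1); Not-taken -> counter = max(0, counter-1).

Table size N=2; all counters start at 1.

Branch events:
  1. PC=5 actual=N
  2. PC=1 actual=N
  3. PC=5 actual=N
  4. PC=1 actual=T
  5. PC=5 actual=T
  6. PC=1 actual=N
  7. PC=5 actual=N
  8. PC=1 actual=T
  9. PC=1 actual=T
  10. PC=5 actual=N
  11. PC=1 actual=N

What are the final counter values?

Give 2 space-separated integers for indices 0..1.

Answer: 1 0

Derivation:
Ev 1: PC=5 idx=1 pred=N actual=N -> ctr[1]=0
Ev 2: PC=1 idx=1 pred=N actual=N -> ctr[1]=0
Ev 3: PC=5 idx=1 pred=N actual=N -> ctr[1]=0
Ev 4: PC=1 idx=1 pred=N actual=T -> ctr[1]=1
Ev 5: PC=5 idx=1 pred=N actual=T -> ctr[1]=2
Ev 6: PC=1 idx=1 pred=T actual=N -> ctr[1]=1
Ev 7: PC=5 idx=1 pred=N actual=N -> ctr[1]=0
Ev 8: PC=1 idx=1 pred=N actual=T -> ctr[1]=1
Ev 9: PC=1 idx=1 pred=N actual=T -> ctr[1]=2
Ev 10: PC=5 idx=1 pred=T actual=N -> ctr[1]=1
Ev 11: PC=1 idx=1 pred=N actual=N -> ctr[1]=0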